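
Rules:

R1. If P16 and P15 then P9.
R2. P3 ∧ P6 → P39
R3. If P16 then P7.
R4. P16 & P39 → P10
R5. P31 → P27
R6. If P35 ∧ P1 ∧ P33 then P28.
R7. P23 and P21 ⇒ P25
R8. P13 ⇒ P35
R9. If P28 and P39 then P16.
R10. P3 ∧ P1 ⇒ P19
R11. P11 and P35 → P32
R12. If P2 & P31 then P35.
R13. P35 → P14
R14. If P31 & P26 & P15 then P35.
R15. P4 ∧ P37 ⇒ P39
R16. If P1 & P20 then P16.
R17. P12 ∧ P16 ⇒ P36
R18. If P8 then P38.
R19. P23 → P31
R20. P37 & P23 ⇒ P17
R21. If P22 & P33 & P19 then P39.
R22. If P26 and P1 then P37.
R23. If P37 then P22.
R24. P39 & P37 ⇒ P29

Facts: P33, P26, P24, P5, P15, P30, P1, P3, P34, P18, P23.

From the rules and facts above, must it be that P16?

Yes

P19  (by R10: P3, P1)
P31  (by R19: P23)
P37  (by R22: P26, P1)
P22  (by R23: P37)
P35  (by R14: P31, P26, P15)
P39  (by R21: P22, P33, P19)
P28  (by R6: P35, P1, P33)
P16  (by R9: P28, P39)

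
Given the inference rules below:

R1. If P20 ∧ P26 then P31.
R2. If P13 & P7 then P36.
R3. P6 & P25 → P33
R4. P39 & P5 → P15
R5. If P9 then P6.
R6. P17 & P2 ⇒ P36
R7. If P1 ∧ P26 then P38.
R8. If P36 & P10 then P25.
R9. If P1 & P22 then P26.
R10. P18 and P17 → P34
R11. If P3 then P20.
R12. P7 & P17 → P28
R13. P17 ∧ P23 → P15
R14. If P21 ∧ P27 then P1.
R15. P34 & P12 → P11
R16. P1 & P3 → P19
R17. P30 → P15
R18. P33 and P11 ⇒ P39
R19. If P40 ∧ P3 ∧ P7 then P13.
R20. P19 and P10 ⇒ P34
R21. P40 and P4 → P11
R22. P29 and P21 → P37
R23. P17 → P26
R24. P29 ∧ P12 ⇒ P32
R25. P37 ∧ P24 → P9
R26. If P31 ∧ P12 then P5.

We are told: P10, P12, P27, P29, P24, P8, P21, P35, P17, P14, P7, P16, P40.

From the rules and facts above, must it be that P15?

No

Forward chaining from the given facts derives: P28, P1, P37, P26, P32, P9, P6, P38.
Rules concluding P15: R4 needs P39; R13 needs P23; R17 needs P30 — none of these are established.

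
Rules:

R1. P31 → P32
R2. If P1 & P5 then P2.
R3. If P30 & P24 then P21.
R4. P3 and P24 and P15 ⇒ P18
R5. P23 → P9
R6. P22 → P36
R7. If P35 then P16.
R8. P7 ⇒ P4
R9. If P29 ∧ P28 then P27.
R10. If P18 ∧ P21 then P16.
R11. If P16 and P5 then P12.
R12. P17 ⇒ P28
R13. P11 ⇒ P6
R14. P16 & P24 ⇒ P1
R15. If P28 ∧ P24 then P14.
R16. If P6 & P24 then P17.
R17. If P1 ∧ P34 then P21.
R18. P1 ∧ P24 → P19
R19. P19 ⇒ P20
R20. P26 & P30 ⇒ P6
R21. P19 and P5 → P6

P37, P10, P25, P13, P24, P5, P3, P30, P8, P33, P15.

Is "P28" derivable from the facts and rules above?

P21  (by R3: P30, P24)
P18  (by R4: P3, P24, P15)
P16  (by R10: P18, P21)
P1  (by R14: P16, P24)
P19  (by R18: P1, P24)
P6  (by R21: P19, P5)
P17  (by R16: P6, P24)
P28  (by R12: P17)

Yes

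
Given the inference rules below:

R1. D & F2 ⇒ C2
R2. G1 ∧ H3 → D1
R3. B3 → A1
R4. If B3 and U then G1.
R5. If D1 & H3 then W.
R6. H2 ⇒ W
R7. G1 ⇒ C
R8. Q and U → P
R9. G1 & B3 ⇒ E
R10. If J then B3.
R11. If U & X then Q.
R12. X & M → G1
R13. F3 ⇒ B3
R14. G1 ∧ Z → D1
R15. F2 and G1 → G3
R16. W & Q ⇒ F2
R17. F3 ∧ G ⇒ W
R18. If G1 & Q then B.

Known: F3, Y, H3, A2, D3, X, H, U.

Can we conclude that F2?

Yes

Q  (by R11: U, X)
B3  (by R13: F3)
G1  (by R4: B3, U)
D1  (by R2: G1, H3)
W  (by R5: D1, H3)
F2  (by R16: W, Q)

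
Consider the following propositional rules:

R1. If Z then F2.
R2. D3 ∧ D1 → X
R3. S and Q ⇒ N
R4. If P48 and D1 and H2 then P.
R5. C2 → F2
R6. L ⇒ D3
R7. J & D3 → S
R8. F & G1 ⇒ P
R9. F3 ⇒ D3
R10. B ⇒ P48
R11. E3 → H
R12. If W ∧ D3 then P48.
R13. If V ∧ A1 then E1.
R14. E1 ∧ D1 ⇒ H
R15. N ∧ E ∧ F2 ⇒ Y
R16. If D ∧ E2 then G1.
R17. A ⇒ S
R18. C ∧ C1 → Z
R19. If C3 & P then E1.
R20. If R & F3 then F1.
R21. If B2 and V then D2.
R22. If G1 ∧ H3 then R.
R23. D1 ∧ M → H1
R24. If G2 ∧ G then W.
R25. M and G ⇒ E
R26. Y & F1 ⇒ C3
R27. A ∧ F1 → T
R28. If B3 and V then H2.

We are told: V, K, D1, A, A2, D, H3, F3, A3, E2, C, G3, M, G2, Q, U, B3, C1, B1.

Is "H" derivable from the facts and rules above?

Forward chaining from the given facts derives: D3, G1, S, Z, R, H1, H2, F2, X, N, F1, T.
Rules concluding H: R11 needs E3; R14 needs E1 — none of these are established.

No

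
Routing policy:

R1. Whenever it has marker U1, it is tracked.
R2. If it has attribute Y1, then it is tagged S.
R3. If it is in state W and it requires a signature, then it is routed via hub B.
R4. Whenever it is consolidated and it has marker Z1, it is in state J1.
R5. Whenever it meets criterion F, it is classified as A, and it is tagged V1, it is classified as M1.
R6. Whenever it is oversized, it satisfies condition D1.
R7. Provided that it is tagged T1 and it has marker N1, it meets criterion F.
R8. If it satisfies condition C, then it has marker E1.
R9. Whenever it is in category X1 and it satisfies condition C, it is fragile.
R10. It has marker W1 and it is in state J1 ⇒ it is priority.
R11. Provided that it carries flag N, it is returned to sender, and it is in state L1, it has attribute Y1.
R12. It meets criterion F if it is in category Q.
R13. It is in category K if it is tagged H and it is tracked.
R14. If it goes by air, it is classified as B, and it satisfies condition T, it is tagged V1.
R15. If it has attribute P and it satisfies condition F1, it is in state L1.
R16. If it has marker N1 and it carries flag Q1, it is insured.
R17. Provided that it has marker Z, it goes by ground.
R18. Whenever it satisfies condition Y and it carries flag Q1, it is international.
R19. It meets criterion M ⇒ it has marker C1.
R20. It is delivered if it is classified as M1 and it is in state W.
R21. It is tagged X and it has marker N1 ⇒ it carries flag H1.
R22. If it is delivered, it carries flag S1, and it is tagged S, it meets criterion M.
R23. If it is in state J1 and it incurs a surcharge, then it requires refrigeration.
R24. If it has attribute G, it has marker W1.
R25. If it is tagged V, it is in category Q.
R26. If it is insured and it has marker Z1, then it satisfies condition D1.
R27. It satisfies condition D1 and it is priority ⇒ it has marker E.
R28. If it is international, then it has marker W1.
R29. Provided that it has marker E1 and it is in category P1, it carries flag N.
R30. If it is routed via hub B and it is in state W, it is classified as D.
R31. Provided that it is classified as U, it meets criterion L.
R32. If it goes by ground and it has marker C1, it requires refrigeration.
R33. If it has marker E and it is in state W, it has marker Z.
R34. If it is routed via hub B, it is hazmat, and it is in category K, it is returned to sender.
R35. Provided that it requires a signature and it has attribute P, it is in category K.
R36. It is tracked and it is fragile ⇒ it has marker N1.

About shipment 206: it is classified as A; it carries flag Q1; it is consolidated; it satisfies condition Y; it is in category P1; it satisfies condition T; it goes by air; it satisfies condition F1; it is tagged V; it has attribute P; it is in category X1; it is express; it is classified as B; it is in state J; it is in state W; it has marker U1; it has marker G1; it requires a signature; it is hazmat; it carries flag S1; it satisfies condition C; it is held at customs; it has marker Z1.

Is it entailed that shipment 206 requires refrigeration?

Yes

By R1 (it has marker U1): it is tracked.
By R3 (it is in state W, it requires a signature): it is routed via hub B.
By R4 (it is consolidated, it has marker Z1): it is in state J1.
By R8 (it satisfies condition C): it has marker E1.
By R9 (it is in category X1, it satisfies condition C): it is fragile.
By R14 (it goes by air, it is classified as B, it satisfies condition T): it is tagged V1.
By R15 (it has attribute P, it satisfies condition F1): it is in state L1.
By R18 (it satisfies condition Y, it carries flag Q1): it is international.
By R25 (it is tagged V): it is in category Q.
By R28 (it is international): it has marker W1.
By R29 (it has marker E1, it is in category P1): it carries flag N.
By R35 (it requires a signature, it has attribute P): it is in category K.
By R36 (it is tracked, it is fragile): it has marker N1.
By R10 (it has marker W1, it is in state J1): it is priority.
By R12 (it is in category Q): it meets criterion F.
By R16 (it has marker N1, it carries flag Q1): it is insured.
By R26 (it is insured, it has marker Z1): it satisfies condition D1.
By R27 (it satisfies condition D1, it is priority): it has marker E.
By R33 (it has marker E, it is in state W): it has marker Z.
By R34 (it is routed via hub B, it is hazmat, it is in category K): it is returned to sender.
By R5 (it meets criterion F, it is classified as A, it is tagged V1): it is classified as M1.
By R11 (it carries flag N, it is returned to sender, it is in state L1): it has attribute Y1.
By R17 (it has marker Z): it goes by ground.
By R20 (it is classified as M1, it is in state W): it is delivered.
By R2 (it has attribute Y1): it is tagged S.
By R22 (it is delivered, it carries flag S1, it is tagged S): it meets criterion M.
By R19 (it meets criterion M): it has marker C1.
By R32 (it goes by ground, it has marker C1): it requires refrigeration.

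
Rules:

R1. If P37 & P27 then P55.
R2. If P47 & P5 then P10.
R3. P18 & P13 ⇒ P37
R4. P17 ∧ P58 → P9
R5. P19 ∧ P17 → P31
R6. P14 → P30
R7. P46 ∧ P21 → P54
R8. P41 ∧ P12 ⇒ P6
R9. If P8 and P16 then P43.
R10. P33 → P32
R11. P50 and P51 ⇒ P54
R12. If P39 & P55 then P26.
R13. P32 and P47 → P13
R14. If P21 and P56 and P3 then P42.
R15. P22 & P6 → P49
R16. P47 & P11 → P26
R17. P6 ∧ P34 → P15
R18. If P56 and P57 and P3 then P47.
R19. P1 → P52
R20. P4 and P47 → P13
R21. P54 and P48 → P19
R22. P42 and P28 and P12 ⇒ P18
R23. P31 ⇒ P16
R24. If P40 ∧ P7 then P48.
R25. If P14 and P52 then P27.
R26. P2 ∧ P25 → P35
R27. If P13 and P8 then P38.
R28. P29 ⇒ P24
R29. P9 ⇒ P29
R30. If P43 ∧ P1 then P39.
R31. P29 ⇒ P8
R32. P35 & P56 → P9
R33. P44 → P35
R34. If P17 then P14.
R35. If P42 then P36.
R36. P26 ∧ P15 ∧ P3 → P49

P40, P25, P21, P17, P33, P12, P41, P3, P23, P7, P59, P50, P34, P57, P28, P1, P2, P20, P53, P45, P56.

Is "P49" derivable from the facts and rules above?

Forward chaining from the given facts derives: P6, P32, P42, P15, P47, P52, P18, P48, P35, P9, P14, P36, P30, P13, P27, P29, P8, P37, P38, P24, P55.
Rules concluding P49: R15 needs P22; R36 needs P26 — none of these are established.

No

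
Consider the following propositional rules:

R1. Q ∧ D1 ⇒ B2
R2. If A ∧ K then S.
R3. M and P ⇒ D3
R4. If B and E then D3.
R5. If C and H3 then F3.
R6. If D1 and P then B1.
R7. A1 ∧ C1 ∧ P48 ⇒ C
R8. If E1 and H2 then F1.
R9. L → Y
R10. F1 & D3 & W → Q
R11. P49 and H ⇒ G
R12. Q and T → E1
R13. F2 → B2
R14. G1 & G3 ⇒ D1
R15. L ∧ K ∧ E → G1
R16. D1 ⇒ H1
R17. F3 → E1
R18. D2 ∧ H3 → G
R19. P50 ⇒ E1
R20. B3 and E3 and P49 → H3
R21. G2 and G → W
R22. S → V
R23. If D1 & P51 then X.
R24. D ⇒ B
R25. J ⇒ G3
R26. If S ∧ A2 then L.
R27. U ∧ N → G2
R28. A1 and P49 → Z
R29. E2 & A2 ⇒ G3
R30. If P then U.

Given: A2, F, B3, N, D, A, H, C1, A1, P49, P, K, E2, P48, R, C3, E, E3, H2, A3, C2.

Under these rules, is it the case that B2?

S  (by R2: A, K)
C  (by R7: A1, C1, P48)
G  (by R11: P49, H)
H3  (by R20: B3, E3, P49)
B  (by R24: D)
L  (by R26: S, A2)
G3  (by R29: E2, A2)
U  (by R30: P)
D3  (by R4: B, E)
F3  (by R5: C, H3)
G1  (by R15: L, K, E)
E1  (by R17: F3)
G2  (by R27: U, N)
F1  (by R8: E1, H2)
D1  (by R14: G1, G3)
W  (by R21: G2, G)
Q  (by R10: F1, D3, W)
B2  (by R1: Q, D1)

Yes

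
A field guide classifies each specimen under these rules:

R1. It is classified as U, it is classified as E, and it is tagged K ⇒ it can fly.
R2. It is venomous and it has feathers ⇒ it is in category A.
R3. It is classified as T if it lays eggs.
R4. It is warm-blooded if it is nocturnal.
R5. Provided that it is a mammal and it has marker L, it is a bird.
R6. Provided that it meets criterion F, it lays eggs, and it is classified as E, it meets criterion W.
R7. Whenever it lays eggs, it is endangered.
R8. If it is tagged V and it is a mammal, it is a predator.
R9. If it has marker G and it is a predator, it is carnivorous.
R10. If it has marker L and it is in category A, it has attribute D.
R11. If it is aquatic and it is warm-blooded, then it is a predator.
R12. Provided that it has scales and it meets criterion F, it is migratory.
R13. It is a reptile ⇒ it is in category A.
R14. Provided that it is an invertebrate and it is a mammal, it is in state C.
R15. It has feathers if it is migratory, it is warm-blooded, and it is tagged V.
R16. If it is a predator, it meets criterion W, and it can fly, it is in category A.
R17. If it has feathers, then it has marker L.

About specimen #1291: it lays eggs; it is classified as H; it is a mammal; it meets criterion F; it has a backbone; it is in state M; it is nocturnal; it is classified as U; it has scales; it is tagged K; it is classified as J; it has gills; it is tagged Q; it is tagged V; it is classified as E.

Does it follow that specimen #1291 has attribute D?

Yes

By R1 (it is classified as U, it is classified as E, it is tagged K): it can fly.
By R4 (it is nocturnal): it is warm-blooded.
By R6 (it meets criterion F, it lays eggs, it is classified as E): it meets criterion W.
By R8 (it is tagged V, it is a mammal): it is a predator.
By R12 (it has scales, it meets criterion F): it is migratory.
By R15 (it is migratory, it is warm-blooded, it is tagged V): it has feathers.
By R16 (it is a predator, it meets criterion W, it can fly): it is in category A.
By R17 (it has feathers): it has marker L.
By R10 (it has marker L, it is in category A): it has attribute D.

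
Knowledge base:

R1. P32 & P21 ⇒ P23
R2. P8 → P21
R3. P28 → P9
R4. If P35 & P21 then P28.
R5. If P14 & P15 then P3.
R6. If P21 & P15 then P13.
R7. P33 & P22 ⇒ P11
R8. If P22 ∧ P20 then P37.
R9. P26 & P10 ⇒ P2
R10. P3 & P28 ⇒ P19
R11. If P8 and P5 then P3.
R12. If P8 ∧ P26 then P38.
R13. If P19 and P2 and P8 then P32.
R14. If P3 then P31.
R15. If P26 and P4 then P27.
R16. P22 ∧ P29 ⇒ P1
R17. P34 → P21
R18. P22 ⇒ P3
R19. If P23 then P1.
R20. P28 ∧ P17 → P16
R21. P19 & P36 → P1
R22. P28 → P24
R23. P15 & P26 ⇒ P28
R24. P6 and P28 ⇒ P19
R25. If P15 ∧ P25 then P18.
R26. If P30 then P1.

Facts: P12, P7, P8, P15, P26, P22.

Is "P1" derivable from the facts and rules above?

No

Forward chaining from the given facts derives: P21, P13, P38, P3, P28, P9, P19, P31, P24.
Rules concluding P1: R16 needs P29; R19 needs P23; R21 needs P36; R26 needs P30 — none of these are established.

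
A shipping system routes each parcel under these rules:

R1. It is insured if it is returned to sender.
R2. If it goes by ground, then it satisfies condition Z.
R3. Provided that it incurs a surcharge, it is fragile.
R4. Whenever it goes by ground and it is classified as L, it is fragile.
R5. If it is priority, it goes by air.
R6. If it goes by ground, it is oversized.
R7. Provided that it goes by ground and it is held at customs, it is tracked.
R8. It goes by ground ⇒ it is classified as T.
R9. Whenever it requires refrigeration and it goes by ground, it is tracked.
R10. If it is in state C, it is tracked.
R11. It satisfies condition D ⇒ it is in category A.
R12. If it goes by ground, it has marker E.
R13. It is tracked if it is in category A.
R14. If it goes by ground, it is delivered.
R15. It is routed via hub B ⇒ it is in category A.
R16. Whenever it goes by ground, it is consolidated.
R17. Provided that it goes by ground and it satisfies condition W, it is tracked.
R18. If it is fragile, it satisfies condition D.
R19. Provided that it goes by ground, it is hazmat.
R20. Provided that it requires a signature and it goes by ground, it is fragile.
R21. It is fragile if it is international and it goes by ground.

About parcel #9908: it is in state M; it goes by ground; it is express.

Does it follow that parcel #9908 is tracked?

Forward chaining from the given facts derives: satisfies condition Z, is oversized, is classified as T, has marker E, is delivered, is consolidated, is hazmat.
Rules concluding "it is tracked": R7 needs "it is held at customs"; R9 needs "it requires refrigeration"; R10 needs "it is in state C"; R13 needs "it is in category A"; R17 needs "it satisfies condition W" — none of these are established.

No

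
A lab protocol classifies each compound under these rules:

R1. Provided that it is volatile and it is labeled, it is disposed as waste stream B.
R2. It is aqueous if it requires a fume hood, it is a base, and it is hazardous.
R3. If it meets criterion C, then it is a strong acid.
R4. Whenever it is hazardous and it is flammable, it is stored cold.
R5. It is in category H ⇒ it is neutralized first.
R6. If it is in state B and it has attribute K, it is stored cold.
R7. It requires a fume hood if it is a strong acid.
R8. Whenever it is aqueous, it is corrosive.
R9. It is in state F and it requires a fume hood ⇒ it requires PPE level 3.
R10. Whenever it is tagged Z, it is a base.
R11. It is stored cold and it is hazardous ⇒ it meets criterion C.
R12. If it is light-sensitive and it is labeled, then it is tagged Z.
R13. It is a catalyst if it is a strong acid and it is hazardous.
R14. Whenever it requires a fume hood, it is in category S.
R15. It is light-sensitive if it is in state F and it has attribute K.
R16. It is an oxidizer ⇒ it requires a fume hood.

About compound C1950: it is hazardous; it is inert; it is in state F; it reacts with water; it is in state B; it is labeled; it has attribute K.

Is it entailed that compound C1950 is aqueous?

Yes

By R6 (it is in state B, it has attribute K): it is stored cold.
By R11 (it is stored cold, it is hazardous): it meets criterion C.
By R15 (it is in state F, it has attribute K): it is light-sensitive.
By R3 (it meets criterion C): it is a strong acid.
By R7 (it is a strong acid): it requires a fume hood.
By R12 (it is light-sensitive, it is labeled): it is tagged Z.
By R10 (it is tagged Z): it is a base.
By R2 (it requires a fume hood, it is a base, it is hazardous): it is aqueous.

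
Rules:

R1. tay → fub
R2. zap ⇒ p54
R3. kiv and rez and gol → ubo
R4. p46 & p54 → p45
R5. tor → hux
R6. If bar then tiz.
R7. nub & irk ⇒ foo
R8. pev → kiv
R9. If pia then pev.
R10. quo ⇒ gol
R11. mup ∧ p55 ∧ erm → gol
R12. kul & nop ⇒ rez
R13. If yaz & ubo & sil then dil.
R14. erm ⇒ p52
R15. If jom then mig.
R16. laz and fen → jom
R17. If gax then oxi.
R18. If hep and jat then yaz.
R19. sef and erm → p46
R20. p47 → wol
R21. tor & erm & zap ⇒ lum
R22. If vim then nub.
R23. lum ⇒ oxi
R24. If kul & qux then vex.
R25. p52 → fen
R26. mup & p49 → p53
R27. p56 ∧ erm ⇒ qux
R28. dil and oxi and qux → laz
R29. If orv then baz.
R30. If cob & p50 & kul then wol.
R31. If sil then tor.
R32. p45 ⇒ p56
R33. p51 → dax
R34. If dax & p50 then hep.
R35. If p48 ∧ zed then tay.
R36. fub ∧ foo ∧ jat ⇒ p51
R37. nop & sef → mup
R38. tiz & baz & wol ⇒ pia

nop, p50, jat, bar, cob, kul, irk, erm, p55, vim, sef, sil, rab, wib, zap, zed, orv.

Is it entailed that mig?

No

Forward chaining from the given facts derives: p54, tiz, rez, p52, p46, nub, fen, baz, wol, tor, mup, pia, p45, hux, foo, pev, gol, lum, oxi, p56, kiv, qux, ubo, vex.
The only rule concluding mig is R15, which needs jom; that is never established.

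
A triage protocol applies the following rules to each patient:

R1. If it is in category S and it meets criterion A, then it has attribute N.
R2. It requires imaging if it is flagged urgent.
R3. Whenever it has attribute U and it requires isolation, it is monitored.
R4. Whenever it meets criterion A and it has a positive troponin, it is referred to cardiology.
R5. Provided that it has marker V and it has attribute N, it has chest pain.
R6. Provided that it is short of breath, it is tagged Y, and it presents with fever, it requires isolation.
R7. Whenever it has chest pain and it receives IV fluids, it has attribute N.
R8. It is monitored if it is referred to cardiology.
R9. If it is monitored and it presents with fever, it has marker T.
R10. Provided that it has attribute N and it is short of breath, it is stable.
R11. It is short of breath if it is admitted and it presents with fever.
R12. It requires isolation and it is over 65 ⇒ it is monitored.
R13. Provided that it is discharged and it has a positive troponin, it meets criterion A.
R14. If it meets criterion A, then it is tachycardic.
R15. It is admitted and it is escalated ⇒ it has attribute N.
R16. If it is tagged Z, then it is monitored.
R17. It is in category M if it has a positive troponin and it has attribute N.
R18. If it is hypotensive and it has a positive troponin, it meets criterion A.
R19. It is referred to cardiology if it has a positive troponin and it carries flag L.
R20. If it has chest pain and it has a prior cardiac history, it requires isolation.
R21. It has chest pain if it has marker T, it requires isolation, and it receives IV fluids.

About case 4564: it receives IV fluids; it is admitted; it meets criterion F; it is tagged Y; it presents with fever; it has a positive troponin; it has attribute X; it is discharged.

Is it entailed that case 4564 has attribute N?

Yes

By R11 (it is admitted, it presents with fever): it is short of breath.
By R13 (it is discharged, it has a positive troponin): it meets criterion A.
By R4 (it meets criterion A, it has a positive troponin): it is referred to cardiology.
By R6 (it is short of breath, it is tagged Y, it presents with fever): it requires isolation.
By R8 (it is referred to cardiology): it is monitored.
By R9 (it is monitored, it presents with fever): it has marker T.
By R21 (it has marker T, it requires isolation, it receives IV fluids): it has chest pain.
By R7 (it has chest pain, it receives IV fluids): it has attribute N.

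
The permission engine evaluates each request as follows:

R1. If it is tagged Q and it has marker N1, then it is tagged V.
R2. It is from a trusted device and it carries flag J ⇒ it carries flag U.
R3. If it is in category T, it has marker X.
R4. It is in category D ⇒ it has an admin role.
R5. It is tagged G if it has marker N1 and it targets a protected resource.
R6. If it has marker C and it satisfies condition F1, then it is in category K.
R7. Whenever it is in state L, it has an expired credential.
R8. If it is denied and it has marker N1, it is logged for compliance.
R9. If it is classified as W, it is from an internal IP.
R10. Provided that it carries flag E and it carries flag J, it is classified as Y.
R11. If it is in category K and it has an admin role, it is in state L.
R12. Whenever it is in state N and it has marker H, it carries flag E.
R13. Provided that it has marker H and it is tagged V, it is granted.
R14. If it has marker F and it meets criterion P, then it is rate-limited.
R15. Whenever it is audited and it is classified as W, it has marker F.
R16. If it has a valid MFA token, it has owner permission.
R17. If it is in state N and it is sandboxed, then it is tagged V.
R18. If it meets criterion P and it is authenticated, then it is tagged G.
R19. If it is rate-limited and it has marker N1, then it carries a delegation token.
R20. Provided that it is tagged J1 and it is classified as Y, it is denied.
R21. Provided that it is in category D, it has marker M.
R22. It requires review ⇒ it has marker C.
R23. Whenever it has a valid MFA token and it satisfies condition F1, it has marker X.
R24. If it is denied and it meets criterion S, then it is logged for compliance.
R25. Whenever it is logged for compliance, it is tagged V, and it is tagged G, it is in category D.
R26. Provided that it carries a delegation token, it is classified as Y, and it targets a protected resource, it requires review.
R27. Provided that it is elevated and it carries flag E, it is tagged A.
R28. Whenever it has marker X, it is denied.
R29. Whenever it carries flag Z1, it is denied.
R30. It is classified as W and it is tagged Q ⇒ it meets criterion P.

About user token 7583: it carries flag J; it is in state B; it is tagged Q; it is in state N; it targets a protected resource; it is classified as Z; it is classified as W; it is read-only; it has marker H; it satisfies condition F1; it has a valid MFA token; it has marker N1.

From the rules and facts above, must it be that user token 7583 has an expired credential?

Forward chaining from the given facts derives: is tagged V, is tagged G, is from an internal IP, carries flag E, is granted, has owner permission, has marker X, is denied, meets criterion P, is logged for compliance, is classified as Y, is in category D, has an admin role, has marker M.
The only rule concluding "it has an expired credential" is R7, which needs "it is in state L"; that is never established.

No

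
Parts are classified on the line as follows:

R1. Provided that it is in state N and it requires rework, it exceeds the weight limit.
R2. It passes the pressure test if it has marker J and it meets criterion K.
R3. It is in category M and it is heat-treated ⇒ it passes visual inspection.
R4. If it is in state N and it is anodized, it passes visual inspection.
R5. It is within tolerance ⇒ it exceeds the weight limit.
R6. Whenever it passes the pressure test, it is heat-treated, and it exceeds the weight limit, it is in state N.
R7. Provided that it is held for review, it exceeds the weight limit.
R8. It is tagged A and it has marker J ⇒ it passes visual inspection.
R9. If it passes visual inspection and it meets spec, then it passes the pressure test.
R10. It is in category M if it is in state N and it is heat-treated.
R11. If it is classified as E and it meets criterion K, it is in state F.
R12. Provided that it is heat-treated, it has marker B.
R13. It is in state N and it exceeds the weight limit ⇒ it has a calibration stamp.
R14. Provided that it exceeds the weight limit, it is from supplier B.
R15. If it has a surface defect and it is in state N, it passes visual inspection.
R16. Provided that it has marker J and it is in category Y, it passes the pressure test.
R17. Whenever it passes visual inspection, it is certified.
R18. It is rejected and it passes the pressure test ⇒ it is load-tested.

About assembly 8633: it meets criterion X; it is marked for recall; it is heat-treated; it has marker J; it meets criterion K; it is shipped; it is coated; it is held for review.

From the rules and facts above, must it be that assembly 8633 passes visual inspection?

By R2 (it has marker J, it meets criterion K): it passes the pressure test.
By R7 (it is held for review): it exceeds the weight limit.
By R6 (it passes the pressure test, it is heat-treated, it exceeds the weight limit): it is in state N.
By R10 (it is in state N, it is heat-treated): it is in category M.
By R3 (it is in category M, it is heat-treated): it passes visual inspection.

Yes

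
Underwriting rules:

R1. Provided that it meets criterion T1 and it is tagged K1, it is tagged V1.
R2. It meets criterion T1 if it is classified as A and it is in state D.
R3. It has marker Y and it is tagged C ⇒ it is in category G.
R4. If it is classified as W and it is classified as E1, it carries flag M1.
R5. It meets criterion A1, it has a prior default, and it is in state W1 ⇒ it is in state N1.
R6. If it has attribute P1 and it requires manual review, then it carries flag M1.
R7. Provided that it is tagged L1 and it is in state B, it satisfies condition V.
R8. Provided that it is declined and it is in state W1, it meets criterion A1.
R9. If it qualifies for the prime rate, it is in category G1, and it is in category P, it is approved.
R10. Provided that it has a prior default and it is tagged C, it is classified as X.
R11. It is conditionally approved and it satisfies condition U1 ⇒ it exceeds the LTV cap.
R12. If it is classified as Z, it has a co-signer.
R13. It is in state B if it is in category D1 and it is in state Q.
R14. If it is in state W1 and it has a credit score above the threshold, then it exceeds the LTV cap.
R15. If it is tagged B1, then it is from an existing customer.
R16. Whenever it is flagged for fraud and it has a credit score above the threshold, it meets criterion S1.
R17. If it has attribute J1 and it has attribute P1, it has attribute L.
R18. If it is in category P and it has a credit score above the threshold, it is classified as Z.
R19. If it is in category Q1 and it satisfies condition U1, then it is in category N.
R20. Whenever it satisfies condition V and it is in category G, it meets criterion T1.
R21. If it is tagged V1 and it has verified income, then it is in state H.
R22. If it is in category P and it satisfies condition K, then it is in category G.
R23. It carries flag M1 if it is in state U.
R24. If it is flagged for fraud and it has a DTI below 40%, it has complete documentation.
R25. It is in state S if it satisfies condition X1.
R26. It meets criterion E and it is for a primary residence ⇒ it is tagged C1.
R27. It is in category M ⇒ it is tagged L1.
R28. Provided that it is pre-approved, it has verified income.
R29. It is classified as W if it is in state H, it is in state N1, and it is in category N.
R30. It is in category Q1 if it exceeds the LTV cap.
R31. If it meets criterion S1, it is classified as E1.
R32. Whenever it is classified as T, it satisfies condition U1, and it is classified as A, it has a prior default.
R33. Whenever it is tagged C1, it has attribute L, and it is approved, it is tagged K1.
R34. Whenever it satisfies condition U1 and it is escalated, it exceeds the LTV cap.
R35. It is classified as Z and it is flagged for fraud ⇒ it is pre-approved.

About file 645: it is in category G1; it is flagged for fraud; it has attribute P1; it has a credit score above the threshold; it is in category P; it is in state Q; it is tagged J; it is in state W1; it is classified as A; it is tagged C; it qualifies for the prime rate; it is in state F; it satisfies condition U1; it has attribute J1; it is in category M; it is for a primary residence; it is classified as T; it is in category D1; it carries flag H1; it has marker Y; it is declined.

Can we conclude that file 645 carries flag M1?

Forward chaining from the given facts derives: is in category G, meets criterion A1, is approved, is in state B, exceeds the LTV cap, meets criterion S1, has attribute L, is classified as Z, is tagged L1, is in category Q1, is classified as E1, has a prior default, is pre-approved, is in state N1, satisfies condition V, is classified as X, has a co-signer, is in category N, meets criterion T1, has verified income.
Rules concluding "it carries flag M1": R4 needs "it is classified as W"; R6 needs "it requires manual review"; R23 needs "it is in state U" — none of these are established.

No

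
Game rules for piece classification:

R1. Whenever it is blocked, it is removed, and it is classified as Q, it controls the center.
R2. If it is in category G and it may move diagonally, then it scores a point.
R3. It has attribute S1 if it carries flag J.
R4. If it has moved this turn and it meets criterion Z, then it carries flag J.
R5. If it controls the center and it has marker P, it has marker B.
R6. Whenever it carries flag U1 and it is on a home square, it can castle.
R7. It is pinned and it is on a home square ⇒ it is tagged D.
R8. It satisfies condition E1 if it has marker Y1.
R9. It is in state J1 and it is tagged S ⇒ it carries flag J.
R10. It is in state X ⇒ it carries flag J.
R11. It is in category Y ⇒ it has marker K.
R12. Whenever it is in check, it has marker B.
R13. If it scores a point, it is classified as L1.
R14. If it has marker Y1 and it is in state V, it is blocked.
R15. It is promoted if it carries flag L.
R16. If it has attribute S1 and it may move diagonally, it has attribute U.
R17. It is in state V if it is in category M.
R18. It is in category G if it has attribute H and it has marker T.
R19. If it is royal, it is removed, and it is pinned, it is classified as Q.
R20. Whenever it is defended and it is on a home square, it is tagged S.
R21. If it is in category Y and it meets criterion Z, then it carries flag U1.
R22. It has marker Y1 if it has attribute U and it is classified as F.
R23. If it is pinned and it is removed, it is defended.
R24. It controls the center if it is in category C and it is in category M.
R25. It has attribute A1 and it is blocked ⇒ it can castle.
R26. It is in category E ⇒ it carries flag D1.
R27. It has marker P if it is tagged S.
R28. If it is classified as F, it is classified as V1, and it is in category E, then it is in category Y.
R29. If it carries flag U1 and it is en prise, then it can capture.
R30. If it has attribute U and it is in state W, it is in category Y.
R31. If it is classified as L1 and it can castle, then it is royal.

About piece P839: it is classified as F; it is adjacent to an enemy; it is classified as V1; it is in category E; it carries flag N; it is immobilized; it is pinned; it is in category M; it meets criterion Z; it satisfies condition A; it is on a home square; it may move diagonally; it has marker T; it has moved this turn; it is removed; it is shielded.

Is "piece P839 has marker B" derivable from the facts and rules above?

No

Forward chaining from the given facts derives: carries flag J, is tagged D, is in state V, is defended, carries flag D1, is in category Y, has attribute S1, has marker K, has attribute U, is tagged S, carries flag U1, has marker Y1, has marker P, can castle, satisfies condition E1, is blocked.
Rules concluding "it has marker B": R5 needs "it controls the center"; R12 needs "it is in check" — none of these are established.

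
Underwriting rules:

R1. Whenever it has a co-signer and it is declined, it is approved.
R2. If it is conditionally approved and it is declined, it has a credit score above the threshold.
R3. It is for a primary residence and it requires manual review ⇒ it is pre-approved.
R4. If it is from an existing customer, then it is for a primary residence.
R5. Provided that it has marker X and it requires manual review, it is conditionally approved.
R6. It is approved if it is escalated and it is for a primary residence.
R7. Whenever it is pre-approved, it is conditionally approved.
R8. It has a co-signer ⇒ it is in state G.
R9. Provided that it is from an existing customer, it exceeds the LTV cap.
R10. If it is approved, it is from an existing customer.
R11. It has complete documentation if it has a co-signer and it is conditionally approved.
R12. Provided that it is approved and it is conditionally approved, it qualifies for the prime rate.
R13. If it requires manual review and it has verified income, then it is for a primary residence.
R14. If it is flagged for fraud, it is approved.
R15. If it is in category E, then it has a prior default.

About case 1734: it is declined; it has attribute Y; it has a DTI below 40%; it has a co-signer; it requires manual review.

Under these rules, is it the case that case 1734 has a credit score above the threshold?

By R1 (it has a co-signer, it is declined): it is approved.
By R10 (it is approved): it is from an existing customer.
By R4 (it is from an existing customer): it is for a primary residence.
By R3 (it is for a primary residence, it requires manual review): it is pre-approved.
By R7 (it is pre-approved): it is conditionally approved.
By R2 (it is conditionally approved, it is declined): it has a credit score above the threshold.

Yes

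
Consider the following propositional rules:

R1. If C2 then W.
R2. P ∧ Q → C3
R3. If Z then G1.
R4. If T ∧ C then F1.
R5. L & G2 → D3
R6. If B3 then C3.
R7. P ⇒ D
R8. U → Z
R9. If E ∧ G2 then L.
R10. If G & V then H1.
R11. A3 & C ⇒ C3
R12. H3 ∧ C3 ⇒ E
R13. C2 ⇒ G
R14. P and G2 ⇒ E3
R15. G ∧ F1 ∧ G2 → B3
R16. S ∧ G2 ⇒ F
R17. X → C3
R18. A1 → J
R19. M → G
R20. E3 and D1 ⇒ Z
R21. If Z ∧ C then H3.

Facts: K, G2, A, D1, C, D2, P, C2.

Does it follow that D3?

No

Forward chaining from the given facts derives: W, D, G, E3, Z, H3, G1.
The only rule concluding D3 is R5, which needs L; that is never established.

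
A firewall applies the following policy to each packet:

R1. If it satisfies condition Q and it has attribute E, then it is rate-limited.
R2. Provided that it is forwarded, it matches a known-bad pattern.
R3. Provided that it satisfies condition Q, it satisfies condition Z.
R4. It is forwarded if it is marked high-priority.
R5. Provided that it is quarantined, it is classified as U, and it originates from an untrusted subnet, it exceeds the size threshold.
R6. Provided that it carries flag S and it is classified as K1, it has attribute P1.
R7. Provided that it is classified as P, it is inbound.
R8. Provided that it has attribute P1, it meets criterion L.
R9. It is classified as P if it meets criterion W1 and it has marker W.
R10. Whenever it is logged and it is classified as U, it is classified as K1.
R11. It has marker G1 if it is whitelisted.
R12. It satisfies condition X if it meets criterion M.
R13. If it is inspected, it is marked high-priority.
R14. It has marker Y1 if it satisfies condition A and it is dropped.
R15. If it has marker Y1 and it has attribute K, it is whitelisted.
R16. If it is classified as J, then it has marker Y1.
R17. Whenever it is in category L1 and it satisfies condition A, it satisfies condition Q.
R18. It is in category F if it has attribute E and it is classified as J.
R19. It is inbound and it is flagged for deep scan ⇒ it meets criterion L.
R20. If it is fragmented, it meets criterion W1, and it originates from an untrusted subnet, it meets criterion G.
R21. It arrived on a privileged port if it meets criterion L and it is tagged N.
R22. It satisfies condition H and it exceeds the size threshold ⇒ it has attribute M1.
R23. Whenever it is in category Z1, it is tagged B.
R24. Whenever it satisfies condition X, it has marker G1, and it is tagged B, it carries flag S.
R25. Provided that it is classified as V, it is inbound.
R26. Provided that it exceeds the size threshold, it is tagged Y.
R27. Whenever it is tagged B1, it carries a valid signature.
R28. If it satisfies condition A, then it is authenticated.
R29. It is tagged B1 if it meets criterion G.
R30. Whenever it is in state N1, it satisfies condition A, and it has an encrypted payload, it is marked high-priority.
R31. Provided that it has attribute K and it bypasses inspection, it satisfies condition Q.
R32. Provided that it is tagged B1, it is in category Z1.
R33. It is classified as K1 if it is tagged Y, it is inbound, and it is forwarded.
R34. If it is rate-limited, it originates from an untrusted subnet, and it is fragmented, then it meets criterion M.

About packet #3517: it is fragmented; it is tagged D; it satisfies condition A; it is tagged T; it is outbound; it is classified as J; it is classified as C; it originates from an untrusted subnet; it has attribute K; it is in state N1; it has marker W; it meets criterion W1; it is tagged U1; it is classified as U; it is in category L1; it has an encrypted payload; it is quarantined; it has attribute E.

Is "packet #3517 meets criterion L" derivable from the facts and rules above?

By R5 (it is quarantined, it is classified as U, it originates from an untrusted subnet): it exceeds the size threshold.
By R9 (it meets criterion W1, it has marker W): it is classified as P.
By R16 (it is classified as J): it has marker Y1.
By R17 (it is in category L1, it satisfies condition A): it satisfies condition Q.
By R20 (it is fragmented, it meets criterion W1, it originates from an untrusted subnet): it meets criterion G.
By R26 (it exceeds the size threshold): it is tagged Y.
By R29 (it meets criterion G): it is tagged B1.
By R30 (it is in state N1, it satisfies condition A, it has an encrypted payload): it is marked high-priority.
By R32 (it is tagged B1): it is in category Z1.
By R1 (it satisfies condition Q, it has attribute E): it is rate-limited.
By R4 (it is marked high-priority): it is forwarded.
By R7 (it is classified as P): it is inbound.
By R15 (it has marker Y1, it has attribute K): it is whitelisted.
By R23 (it is in category Z1): it is tagged B.
By R33 (it is tagged Y, it is inbound, it is forwarded): it is classified as K1.
By R34 (it is rate-limited, it originates from an untrusted subnet, it is fragmented): it meets criterion M.
By R11 (it is whitelisted): it has marker G1.
By R12 (it meets criterion M): it satisfies condition X.
By R24 (it satisfies condition X, it has marker G1, it is tagged B): it carries flag S.
By R6 (it carries flag S, it is classified as K1): it has attribute P1.
By R8 (it has attribute P1): it meets criterion L.

Yes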